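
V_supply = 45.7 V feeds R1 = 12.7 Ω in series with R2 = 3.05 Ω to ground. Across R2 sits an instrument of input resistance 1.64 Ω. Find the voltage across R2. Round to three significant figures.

V_out ≈ 3.54 V

First combine the lower leg with the load: R2 ‖ R_L = 1.067 Ω.
Voltage divider with the loaded lower leg: V_out = 45.7 × 1.067/(12.7 + 1.067) = 45.7 × 0.07747 = 3.540 V.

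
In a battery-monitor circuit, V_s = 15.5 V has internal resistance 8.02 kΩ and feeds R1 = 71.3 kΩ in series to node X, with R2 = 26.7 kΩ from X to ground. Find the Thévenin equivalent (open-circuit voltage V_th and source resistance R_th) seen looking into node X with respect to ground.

V_th ≈ 3.90 V, R_th ≈ 20.0 kΩ

R1' = 8.02 + 71.3 = 79.32 kΩ (source resistance + R1).
V_th is the unloaded tap voltage: V_s · R2/(R1'+R2) = 15.5 × 0.2518 = 3.904 V.
Looking into X with the source shorted: R_th = R1'·R2/(R1'+R2) = 79.32 × 26.7/106.0 = 19.98 kΩ.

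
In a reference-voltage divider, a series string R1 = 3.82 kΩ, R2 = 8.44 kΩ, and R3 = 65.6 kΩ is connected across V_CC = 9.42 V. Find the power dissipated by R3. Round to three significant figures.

The common current is I = 9.42/77.86 = 0.1210 mA.
P = I²R = 0.01464 × 65.6 = 0.9602 mW.

P ≈ 0.960 mW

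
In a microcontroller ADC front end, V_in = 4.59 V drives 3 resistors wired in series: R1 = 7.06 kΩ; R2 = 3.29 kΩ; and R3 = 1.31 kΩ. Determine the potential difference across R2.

ΣR = 7.06 + 3.29 + 1.31 = 11.66 kΩ.
Voltage divider: V = V_in · (3.290 / 11.66) = 4.59 × 0.2822 = 1.295 V.

V ≈ 1.30 V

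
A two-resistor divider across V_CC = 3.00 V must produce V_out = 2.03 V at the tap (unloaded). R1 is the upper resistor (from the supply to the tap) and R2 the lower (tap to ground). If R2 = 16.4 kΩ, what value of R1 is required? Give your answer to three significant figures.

R1 ≈ 7.84 kΩ

The divider ratio is R2/(R1+R2) = 2.03/3.00 = 0.6767.
Rearranging, R1 = R2·(1−k)/k = 16.4 × 0.4778 = 7.836 kΩ.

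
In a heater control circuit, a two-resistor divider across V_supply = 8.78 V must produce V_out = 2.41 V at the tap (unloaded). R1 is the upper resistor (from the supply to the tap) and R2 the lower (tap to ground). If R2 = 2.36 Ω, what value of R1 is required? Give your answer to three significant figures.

R1 ≈ 6.24 Ω

V_out/V_supply = R2/(R1+R2) = 0.2745.
R1 = R2·(1/k − 1) = 2.36 × 2.643 = 6.238 Ω.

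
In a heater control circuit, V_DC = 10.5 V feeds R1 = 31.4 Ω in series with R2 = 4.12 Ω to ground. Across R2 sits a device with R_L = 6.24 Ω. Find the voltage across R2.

R2 ‖ R_L = (4.12 × 6.24)/(4.12 + 6.24) = 2.482 Ω.
Now apply the divider: V_out = 10.5 × 0.07324 = 0.7690 V.

V_out ≈ 0.769 V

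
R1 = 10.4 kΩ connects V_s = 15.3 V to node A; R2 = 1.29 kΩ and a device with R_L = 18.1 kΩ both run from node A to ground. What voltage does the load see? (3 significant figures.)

First combine the lower leg with the load: R2 ‖ R_L = 1.204 kΩ.
Now apply the divider: V_out = 15.3 × 0.1038 = 1.588 V.

V_out ≈ 1.59 V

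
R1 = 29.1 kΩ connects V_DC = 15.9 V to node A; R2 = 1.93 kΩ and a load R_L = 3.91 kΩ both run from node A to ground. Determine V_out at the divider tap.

First combine the lower leg with the load: R2 ‖ R_L = 1.292 kΩ.
Voltage divider with the loaded lower leg: V_out = 15.9 × 1.292/(29.1 + 1.292) = 15.9 × 0.04252 = 0.6760 V.

V_out ≈ 0.676 V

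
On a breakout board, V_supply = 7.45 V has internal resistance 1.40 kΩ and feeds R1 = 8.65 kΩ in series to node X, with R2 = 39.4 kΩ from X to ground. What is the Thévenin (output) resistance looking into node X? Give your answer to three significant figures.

R_th ≈ 8.01 kΩ

R1' = 1.40 + 8.65 = 10.05 kΩ (source resistance + R1).
Zeroing V_supply shorts the top of R1' to ground, so R_th = R1' ‖ R2 = 8.007 kΩ.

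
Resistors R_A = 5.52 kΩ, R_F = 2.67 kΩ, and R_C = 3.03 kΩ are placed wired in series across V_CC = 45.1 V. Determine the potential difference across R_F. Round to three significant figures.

V ≈ 10.7 V

Total series resistance ΣR = 5.52 + 2.67 + 3.03 = 11.22 kΩ.
Voltage divider: V = V_CC · (2.670 / 11.22) = 45.1 × 0.2380 = 10.73 V.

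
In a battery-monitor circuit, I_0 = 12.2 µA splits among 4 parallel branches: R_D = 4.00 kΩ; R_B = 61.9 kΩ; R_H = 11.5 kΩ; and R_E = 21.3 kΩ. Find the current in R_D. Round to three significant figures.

I ≈ 7.62 µA

Conductances: ΣG = 1/4.00 + 1/61.9 + 1/11.5 + 1/21.3 = 0.4001 (1/kΩ).
By the current-divider rule, I = I_0 · G_k/ΣG = 12.2 × 0.6249 = 7.624 µA.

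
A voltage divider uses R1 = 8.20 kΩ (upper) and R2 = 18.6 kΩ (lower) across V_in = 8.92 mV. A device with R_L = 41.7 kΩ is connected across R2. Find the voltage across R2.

V_out ≈ 5.45 mV

The load sits in parallel with R2, giving an effective lower resistance R2' = R2·R_L/(R2+R_L) = 12.86 kΩ.
Now apply the divider: V_out = 8.92 × 0.6107 = 5.447 mV.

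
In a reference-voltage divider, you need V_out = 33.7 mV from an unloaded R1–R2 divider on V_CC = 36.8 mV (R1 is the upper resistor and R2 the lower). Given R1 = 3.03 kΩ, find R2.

R2 ≈ 32.9 kΩ

Required fraction k = V_out/V_CC = 0.9158.
R2 = R1 · 0.9158/(1 − 0.9158) = 32.94 kΩ.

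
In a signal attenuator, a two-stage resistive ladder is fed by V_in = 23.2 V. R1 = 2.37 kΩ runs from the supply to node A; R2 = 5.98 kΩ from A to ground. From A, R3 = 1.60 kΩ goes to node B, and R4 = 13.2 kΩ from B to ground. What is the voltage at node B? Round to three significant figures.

V_B ≈ 13.3 V

Node A sees R2 in parallel with the series input of stage 2, R3 + R4 = 14.80 kΩ.
R2 ‖ (R3+R4) = 4.259 kΩ.
First divider: V_A = V_in · 4.259/(2.37 + 4.259) = 14.91 V.
Then the unloaded second divider: V_B = V_A × R4/(R3+R4) = 14.91 × 0.8919 = 13.29 V.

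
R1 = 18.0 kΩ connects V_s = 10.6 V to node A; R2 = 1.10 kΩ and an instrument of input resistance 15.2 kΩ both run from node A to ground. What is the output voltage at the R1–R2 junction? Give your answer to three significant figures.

The load sits in parallel with R2, giving an effective lower resistance R2' = R2·R_L/(R2+R_L) = 1.026 kΩ.
Voltage divider with the loaded lower leg: V_out = 10.6 × 1.026/(18.0 + 1.026) = 10.6 × 0.05391 = 0.5715 V.

V_out ≈ 0.571 V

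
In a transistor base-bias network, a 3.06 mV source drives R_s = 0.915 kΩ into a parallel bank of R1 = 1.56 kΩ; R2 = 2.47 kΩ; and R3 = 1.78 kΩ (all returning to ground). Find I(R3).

Equivalent of the parallel group: R_p = 0.6220 kΩ.
Node voltage V_A = V_in · R_p/(R_s + R_p) = 3.06 × 0.4047 = 1.238 mV.
I(R3) = V_A / R3 = 1.238/1.78 = 0.6957 µA.

I ≈ 0.696 µA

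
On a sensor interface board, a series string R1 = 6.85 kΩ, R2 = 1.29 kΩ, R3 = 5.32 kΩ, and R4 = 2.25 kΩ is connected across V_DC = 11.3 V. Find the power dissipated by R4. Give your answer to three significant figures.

P ≈ 1.16 mW

ΣR = 15.71 kΩ → I = 11.3/15.71 = 0.7193 mA.
V(R4) = I·R = 1.618 V; P = V·I = 1.618 × 0.7193 = 1.164 mW.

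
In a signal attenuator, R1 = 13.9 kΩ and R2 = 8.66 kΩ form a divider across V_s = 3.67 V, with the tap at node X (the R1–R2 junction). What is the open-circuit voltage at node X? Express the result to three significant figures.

With X open, the divider is unloaded: V_th = 3.67 × 8.66/22.56 = 1.409 V.

V_th ≈ 1.41 V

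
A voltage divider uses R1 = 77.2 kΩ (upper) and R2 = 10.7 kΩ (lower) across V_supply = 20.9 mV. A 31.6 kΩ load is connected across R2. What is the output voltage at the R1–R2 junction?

V_out ≈ 1.96 mV

First combine the lower leg with the load: R2 ‖ R_L = 7.993 kΩ.
Then V_out = V_supply · R2'/(R1 + R2') = 20.9 × 7.993/85.19 = 1.961 mV.
(Unloaded it would be 2.54 mV; the load pulls it down.)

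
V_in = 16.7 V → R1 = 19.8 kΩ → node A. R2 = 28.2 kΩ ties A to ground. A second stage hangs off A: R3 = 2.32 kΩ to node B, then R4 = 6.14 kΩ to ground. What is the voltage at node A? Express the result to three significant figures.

V_A ≈ 4.13 V

Node A sees R2 in parallel with the series input of stage 2, R3 + R4 = 8.460 kΩ.
R2 ‖ (R3+R4) = 6.508 kΩ.
So V_A = 16.7 × 0.2474 = 4.131 V.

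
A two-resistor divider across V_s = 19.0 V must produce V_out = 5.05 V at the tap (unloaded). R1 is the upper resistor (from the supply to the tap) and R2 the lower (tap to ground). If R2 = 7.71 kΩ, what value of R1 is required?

Required fraction k = V_out/V_s = 0.2658.
So R1 = R2 · (V_s/V_out − 1) = 7.71 × (19.0/5.05 − 1) = 7.71 × 2.762 = 21.30 kΩ.

R1 ≈ 21.3 kΩ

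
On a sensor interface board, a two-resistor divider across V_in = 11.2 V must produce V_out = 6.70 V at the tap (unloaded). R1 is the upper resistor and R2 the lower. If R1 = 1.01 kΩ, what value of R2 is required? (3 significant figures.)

Required fraction k = V_out/V_in = 0.5982.
So R2 = R1 · V_out/(V_in − V_out) = 1.01 × 6.70/(11.2 − 6.70) = 1.01 × 1.489 = 1.504 kΩ.

R2 ≈ 1.50 kΩ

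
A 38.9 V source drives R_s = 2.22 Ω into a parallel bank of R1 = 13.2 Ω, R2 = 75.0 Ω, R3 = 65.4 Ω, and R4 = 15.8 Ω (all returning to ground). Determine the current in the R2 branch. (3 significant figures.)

I ≈ 0.378 A

Equivalent of the parallel group: R_p = 5.964 Ω.
V_A by voltage divider: V_A = 38.9 × 5.964/(2.22 + 5.964) = 28.35 V.
Branch current I = V_A/R2 = 28.35/75.0 = 0.3780 A.
(Check via current divider: I_total = 4.753 A; share G_k/ΣG = 0.07952 → same result.)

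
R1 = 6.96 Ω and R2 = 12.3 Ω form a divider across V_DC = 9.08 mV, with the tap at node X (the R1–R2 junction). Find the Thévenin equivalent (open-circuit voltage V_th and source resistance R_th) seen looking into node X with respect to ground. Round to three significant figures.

V_th ≈ 5.80 mV, R_th ≈ 4.44 Ω

With X open, the divider is unloaded: V_th = 9.08 × 12.3/19.26 = 5.799 mV.
With V_DC suppressed (replaced by a short), R_th = R1 ‖ R2 = (6.960 × 12.3)/(6.960 + 12.3) = 4.445 Ω.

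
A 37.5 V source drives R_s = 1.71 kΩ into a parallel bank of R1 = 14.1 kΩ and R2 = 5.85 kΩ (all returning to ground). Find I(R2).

I ≈ 4.53 mA

Combine the parallel branches: R_p = (1/14.1 + 1/5.85)⁻¹ = 4.135 kΩ.
Node voltage V_A = V_in · R_p/(R_s + R_p) = 37.5 × 0.7074 = 26.53 V.
Branch current I = V_A/R2 = 26.53/5.85 = 4.535 mA.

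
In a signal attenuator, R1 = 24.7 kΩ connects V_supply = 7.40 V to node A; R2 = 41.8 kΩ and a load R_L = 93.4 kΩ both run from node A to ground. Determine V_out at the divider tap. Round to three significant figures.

The load sits in parallel with R2, giving an effective lower resistance R2' = R2·R_L/(R2+R_L) = 28.88 kΩ.
Now apply the divider: V_out = 7.40 × 0.5390 = 3.988 V.
(Unloaded it would be 4.65 V; the load pulls it down.)

V_out ≈ 3.99 V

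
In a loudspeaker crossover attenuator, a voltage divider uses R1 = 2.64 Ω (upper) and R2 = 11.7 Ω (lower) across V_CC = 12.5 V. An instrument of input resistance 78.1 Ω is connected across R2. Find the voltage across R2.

V_out ≈ 9.93 V

R2 ‖ R_L = (11.7 × 78.1)/(11.7 + 78.1) = 10.18 Ω.
Now apply the divider: V_out = 12.5 × 0.7940 = 9.925 V.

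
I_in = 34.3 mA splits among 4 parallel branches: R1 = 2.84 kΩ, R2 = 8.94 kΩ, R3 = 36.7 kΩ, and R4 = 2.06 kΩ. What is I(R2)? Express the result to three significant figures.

Total conductance ΣG = 1/2.84 + 1/8.94 + 1/36.7 + 1/2.06 = 0.9767 (units of 1/kΩ).
Current divider: I(R2) = I_in · G_k/ΣG = 34.3 × (0.1119/0.9767) = 34.3 × 0.1145 = 3.928 mA.

I ≈ 3.93 mA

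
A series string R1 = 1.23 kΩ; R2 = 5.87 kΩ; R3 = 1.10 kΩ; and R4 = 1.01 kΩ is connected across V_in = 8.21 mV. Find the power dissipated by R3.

P ≈ 0.874 nW

The common current is I = 8.21/9.210 = 0.8914 µA.
V(R3) = I·R = 0.9806 mV; P = V·I = 0.9806 × 0.8914 = 0.8741 nW.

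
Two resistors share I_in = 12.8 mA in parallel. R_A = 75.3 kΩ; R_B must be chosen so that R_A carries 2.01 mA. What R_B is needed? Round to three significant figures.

R_B ≈ 14.0 kΩ

In a two-way split, I_A/I_in = R_B/(R_A + R_B).
With f = 0.1570, R_B = R_A · f/(1−f) = 75.3 × 0.1863 = 14.03 kΩ.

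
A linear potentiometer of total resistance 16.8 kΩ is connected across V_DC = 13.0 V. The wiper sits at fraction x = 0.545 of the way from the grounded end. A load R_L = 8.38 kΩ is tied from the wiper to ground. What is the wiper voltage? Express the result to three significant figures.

Lower segment x·R_p = 9.156 kΩ; upper segment (1−x)·R_p = 7.644 kΩ.
R_L loads the lower segment: effective lower R = 4.375 kΩ.
Loaded-divider output: V_out = 13.0 × 0.3640 = 4.732 V.

V_out ≈ 4.73 V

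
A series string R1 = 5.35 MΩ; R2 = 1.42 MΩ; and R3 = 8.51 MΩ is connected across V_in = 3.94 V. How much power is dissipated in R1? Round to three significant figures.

P ≈ 0.356 µW

Series current I = V_in/ΣR = 3.94/15.28 = 0.2579 µA.
P(R1) = I²·R1 = (0.2579)² × 5.35 = 0.3557 µW.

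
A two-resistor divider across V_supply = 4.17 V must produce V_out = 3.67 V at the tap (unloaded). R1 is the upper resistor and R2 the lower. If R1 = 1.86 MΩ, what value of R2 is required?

V_out/V_supply = R2/(R1+R2) = 0.8801.
So R2 = R1 · V_out/(V_supply − V_out) = 1.86 × 3.67/(4.17 − 3.67) = 1.86 × 7.340 = 13.65 MΩ.

R2 ≈ 13.7 MΩ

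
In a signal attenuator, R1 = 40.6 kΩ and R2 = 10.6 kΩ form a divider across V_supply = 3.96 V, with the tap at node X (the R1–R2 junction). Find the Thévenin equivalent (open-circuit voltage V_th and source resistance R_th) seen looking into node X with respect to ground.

With X open, the divider is unloaded: V_th = 3.96 × 10.6/51.20 = 0.8198 V.
Looking into X with the source shorted: R_th = R1·R2/(R1+R2) = 40.60 × 10.6/51.20 = 8.405 kΩ.

V_th ≈ 0.820 V, R_th ≈ 8.41 kΩ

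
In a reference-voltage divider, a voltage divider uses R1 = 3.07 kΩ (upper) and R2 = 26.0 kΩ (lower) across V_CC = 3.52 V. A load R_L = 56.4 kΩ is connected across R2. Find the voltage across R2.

V_out ≈ 3.00 V

The load sits in parallel with R2, giving an effective lower resistance R2' = R2·R_L/(R2+R_L) = 17.80 kΩ.
Voltage divider with the loaded lower leg: V_out = 3.52 × 17.80/(3.07 + 17.80) = 3.52 × 0.8529 = 3.002 V.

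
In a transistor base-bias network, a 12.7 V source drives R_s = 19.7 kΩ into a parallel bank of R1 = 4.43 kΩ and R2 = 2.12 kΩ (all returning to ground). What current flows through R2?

I ≈ 0.406 mA

Equivalent of the parallel group: R_p = 1.434 kΩ.
V_A by voltage divider: V_A = 12.7 × 1.434/(19.7 + 1.434) = 0.8616 V.
I(R2) = V_A / R2 = 0.8616/2.12 = 0.4064 mA.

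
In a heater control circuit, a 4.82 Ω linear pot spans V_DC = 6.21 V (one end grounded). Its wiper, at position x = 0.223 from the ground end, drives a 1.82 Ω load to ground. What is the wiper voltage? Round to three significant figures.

V_out ≈ 0.949 V

Split the track: R_lower = x·R_p = 1.075 Ω, R_upper = (1−x)·R_p = 3.745 Ω.
Lower segment in parallel with the load: 1.075 ‖ 1.82 = 0.6758 Ω.
V_out = 6.21 × 0.6758/(3.745 + 0.6758) = 0.9492 V.
(Unloaded: V_out = x·V_DC = 1.38 V.)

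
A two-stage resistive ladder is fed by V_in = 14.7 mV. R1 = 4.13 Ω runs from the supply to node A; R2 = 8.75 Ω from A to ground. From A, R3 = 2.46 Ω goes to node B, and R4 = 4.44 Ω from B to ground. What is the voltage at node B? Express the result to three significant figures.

V_B ≈ 4.57 mV

Looking into the second stage from A: R3 + R4 = 6.900 Ω appears in parallel with R2.
R2 ‖ (R3+R4) = 3.858 Ω.
V_A = 14.7 × 3.858/(4.13 + 3.858) = 7.100 mV.
Stage 2 is unloaded, so V_B = V_A · R4/(R3+R4) = 7.100 × 4.44/6.900 = 4.568 mV.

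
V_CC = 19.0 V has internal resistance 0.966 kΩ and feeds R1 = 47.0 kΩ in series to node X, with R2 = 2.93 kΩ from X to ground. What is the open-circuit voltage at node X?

V_th ≈ 1.09 V

R1' = 0.966 + 47.0 = 47.97 kΩ (source resistance + R1).
With X open, the divider is unloaded: V_th = 19.0 × 2.93/50.90 = 1.094 V.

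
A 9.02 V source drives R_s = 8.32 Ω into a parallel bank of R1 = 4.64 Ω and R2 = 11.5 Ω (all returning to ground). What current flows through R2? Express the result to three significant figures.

Combine the parallel branches: R_p = (1/4.64 + 1/11.5)⁻¹ = 3.306 Ω.
Node voltage V_A = V_DC · R_p/(R_s + R_p) = 9.02 × 0.2844 = 2.565 V.
Branch current I = V_A/R2 = 2.565/11.5 = 0.2230 A.

I ≈ 0.223 A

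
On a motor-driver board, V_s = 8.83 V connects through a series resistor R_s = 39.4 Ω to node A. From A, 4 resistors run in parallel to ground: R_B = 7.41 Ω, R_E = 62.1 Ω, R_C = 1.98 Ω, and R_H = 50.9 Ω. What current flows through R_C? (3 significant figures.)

Parallel bank: R_p = 1/(1/7.41 + 1/62.1 + 1/1.98 + 1/50.9) = 1.480 Ω.
Node voltage V_A = V_s · R_p/(R_s + R_p) = 8.83 × 0.03620 = 0.3196 V.
Branch current I = V_A/R_C = 0.3196/1.98 = 0.1614 A.

I ≈ 0.161 A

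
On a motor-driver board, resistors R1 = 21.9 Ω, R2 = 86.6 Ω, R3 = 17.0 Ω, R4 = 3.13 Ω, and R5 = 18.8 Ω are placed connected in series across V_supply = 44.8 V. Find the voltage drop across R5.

V ≈ 5.71 V

ΣR = 21.9 + 86.6 + 17.0 + 3.13 + 18.8 = 147.4 Ω.
V = V_supply · R/ΣR = 44.8 × 0.1275 = 5.713 V.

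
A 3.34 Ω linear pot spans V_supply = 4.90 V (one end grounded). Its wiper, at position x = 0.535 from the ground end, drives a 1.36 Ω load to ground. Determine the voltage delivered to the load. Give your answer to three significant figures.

The pot divides into 1.553 Ω above the wiper and 1.787 Ω below.
(x·R_p) ‖ R_L = 0.7722 Ω.
V_out = 4.90 × 0.7722/(1.553 + 0.7722) = 1.627 V.

V_out ≈ 1.63 V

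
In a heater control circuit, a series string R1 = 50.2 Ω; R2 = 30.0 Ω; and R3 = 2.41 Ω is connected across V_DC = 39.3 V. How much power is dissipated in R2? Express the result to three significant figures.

The common current is I = 39.3/82.61 = 0.4757 A.
V(R2) = I·R = 14.27 V; P = V·I = 14.27 × 0.4757 = 6.790 W.

P ≈ 6.79 W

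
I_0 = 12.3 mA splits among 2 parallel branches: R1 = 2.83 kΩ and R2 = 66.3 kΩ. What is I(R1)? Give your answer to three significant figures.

Two-branch current divider: I_k = I_0 · R_other/(R_1 + R_2).
So I = 12.3 × 66.3/69.13 = 11.80 mA.

I ≈ 11.8 mA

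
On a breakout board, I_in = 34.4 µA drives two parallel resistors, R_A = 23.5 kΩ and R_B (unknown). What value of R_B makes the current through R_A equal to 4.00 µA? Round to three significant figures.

R_B ≈ 3.09 kΩ

The fraction through R_A equals R_B/(R_A+R_B).
With f = 0.1163, R_B = R_A · f/(1−f) = 23.5 × 0.1316 = 3.092 kΩ.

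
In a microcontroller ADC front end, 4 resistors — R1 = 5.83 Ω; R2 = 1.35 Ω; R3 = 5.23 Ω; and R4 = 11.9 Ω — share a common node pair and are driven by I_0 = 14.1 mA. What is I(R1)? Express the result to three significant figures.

I ≈ 2.04 mA

Total conductance ΣG = 1/5.83 + 1/1.35 + 1/5.23 + 1/11.9 = 1.188 (units of 1/Ω).
Current divider: I(R1) = I_0 · G_k/ΣG = 14.1 × (0.1715/1.188) = 14.1 × 0.1444 = 2.037 mA.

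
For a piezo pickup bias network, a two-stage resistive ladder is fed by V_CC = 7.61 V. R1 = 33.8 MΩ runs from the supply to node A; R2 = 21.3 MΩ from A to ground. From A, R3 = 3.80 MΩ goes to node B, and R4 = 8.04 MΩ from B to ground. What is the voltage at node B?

V_B ≈ 0.950 V

Looking into the second stage from A: R3 + R4 = 11.84 MΩ appears in parallel with R2.
R2 ‖ (R3+R4) = 7.610 MΩ.
V_A = 7.61 × 7.610/(33.8 + 7.610) = 1.398 V.
Stage 2 is unloaded, so V_B = V_A · R4/(R3+R4) = 1.398 × 8.04/11.84 = 0.9497 V.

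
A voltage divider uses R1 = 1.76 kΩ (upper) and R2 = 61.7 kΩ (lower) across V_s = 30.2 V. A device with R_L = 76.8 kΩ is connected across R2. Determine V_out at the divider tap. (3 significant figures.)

V_out ≈ 28.7 V

First combine the lower leg with the load: R2 ‖ R_L = 34.21 kΩ.
Voltage divider with the loaded lower leg: V_out = 30.2 × 34.21/(1.76 + 34.21) = 30.2 × 0.9511 = 28.72 V.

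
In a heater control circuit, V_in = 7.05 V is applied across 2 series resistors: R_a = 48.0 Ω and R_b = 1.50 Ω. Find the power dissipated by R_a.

P ≈ 0.974 W

Series current I = V_in/ΣR = 7.05/49.50 = 0.1424 A.
P = I²R = 0.02028 × 48.0 = 0.9737 W.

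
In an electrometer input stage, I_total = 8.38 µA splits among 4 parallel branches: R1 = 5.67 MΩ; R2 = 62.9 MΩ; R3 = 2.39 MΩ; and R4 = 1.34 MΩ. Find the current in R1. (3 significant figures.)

I ≈ 1.09 µA

Total conductance ΣG = 1/5.67 + 1/62.9 + 1/2.39 + 1/1.34 = 1.357 (units of 1/MΩ).
Current divider: I(R1) = I_total · G_k/ΣG = 8.38 × (0.1764/1.357) = 8.38 × 0.1300 = 1.089 µA.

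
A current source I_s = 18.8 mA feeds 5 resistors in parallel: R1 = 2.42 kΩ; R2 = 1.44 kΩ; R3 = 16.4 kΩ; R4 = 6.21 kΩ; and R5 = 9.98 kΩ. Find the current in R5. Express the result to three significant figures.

I ≈ 1.32 mA

ΣG = 1/2.42 + 1/1.44 + 1/16.4 + 1/6.21 + 1/9.98 = 1.430.
R5 takes the fraction G_k/ΣG = 0.1002/1.430 = 0.07008, so I = 18.8 × 0.07008 = 1.317 mA.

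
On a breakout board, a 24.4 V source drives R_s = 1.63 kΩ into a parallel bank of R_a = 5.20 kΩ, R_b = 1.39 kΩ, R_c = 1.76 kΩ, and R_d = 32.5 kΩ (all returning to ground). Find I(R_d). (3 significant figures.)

Combine the parallel branches: R_p = (1/5.20 + 1/1.39 + 1/1.76 + 1/32.5)⁻¹ = 0.6620 kΩ.
V_A by voltage divider: V_A = 24.4 × 0.6620/(1.63 + 0.6620) = 7.047 V.
I(R_d) = V_A / R_d = 7.047/32.5 = 0.2168 mA.
(Equivalently: I_total = 10.65 mA, then current-divider fraction G_k/ΣG = 0.02037.)

I ≈ 0.217 mA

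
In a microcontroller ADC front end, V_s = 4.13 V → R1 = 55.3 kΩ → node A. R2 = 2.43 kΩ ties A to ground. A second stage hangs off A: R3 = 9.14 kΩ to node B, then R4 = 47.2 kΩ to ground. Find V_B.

V_B ≈ 0.140 V

Node A sees R2 in parallel with the series input of stage 2, R3 + R4 = 56.34 kΩ.
Effective lower resistance at A: R2 ‖ 56.34 = 2.330 kΩ.
First divider: V_A = V_s · 2.330/(55.3 + 2.330) = 0.1669 V.
Stage 2 is unloaded, so V_B = V_A · R4/(R3+R4) = 0.1669 × 47.2/56.34 = 0.1399 V.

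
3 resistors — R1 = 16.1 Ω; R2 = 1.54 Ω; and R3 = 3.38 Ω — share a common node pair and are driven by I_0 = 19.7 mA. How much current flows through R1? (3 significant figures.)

ΣG = 1/16.1 + 1/1.54 + 1/3.38 = 1.007.
Current divider: I(R1) = I_0 · G_k/ΣG = 19.7 × (0.06211/1.007) = 19.7 × 0.06166 = 1.215 mA.

I ≈ 1.21 mA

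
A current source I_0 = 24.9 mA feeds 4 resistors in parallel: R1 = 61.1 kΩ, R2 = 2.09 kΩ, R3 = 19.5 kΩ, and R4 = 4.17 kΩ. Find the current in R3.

Total conductance ΣG = 1/61.1 + 1/2.09 + 1/19.5 + 1/4.17 = 0.7859 (units of 1/kΩ).
By the current-divider rule, I = I_0 · G_k/ΣG = 24.9 × 0.06525 = 1.625 mA.

I ≈ 1.62 mA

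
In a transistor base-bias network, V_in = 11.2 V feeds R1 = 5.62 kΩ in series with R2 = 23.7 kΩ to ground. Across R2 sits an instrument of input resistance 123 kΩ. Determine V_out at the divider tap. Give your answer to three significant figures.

First combine the lower leg with the load: R2 ‖ R_L = 19.87 kΩ.
Now apply the divider: V_out = 11.2 × 0.7795 = 8.731 V.

V_out ≈ 8.73 V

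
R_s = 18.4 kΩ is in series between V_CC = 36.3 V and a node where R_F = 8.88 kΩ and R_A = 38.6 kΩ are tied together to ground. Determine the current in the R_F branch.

Combine the parallel branches: R_p = (1/8.88 + 1/38.6)⁻¹ = 7.219 kΩ.
V_A = 36.3 × 7.219/25.62 = 10.23 V.
Branch current I = V_A/R_F = 10.23/8.88 = 1.152 mA.

I ≈ 1.15 mA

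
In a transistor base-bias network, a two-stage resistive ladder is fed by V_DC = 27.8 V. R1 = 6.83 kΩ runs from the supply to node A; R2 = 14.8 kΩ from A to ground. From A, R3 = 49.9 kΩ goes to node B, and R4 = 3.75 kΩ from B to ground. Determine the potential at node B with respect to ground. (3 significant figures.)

V_B ≈ 1.22 V

Looking into the second stage from A: R3 + R4 = 53.65 kΩ appears in parallel with R2.
R2 ‖ (R3+R4) = 11.60 kΩ.
So V_A = 27.8 × 0.6294 = 17.50 V.
Stage 2 is unloaded, so V_B = V_A · R4/(R3+R4) = 17.50 × 3.75/53.65 = 1.223 V.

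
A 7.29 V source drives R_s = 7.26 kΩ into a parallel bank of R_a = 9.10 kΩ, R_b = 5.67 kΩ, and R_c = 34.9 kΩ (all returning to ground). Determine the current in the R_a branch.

I ≈ 0.244 mA

Combine the parallel branches: R_p = (1/9.10 + 1/5.67 + 1/34.9)⁻¹ = 3.176 kΩ.
Node voltage V_A = V_CC · R_p/(R_s + R_p) = 7.29 × 0.3043 = 2.218 V.
Branch current I = V_A/R_a = 2.218/9.10 = 0.2438 mA.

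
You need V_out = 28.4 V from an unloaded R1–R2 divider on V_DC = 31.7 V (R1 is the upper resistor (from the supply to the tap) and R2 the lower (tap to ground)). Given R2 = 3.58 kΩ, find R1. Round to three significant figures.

R1 ≈ 0.416 kΩ

The divider ratio is R2/(R1+R2) = 28.4/31.7 = 0.8959.
Rearranging, R1 = R2·(1−k)/k = 3.58 × 0.1162 = 0.4160 kΩ.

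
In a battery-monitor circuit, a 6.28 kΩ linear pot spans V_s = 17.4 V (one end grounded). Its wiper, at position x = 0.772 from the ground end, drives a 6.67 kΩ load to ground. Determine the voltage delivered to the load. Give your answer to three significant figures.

V_out ≈ 11.5 V

The pot divides into 1.432 kΩ above the wiper and 4.848 kΩ below.
Lower segment in parallel with the load: 4.848 ‖ 6.67 = 2.807 kΩ.
V_out = 17.4 × 2.807/(1.432 + 2.807) = 11.52 V.
(Unloaded: V_out = x·V_s = 13.4 V.)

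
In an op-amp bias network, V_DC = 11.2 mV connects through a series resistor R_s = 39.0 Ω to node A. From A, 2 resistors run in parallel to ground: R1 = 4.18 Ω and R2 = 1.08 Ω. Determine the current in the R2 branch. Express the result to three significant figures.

I ≈ 0.223 mA

Equivalent of the parallel group: R_p = 0.8583 Ω.
V_A = 11.2 × 0.8583/39.86 = 0.2412 mV.
I(R2) = V_A / R2 = 0.2412/1.08 = 0.2233 mA.
(Equivalently: I_total = 0.2810 mA, then current-divider fraction G_k/ΣG = 0.7947.)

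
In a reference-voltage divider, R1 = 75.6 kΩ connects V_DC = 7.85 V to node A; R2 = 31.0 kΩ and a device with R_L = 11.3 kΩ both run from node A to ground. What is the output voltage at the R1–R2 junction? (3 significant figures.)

The load sits in parallel with R2, giving an effective lower resistance R2' = R2·R_L/(R2+R_L) = 8.281 kΩ.
Then V_out = V_DC · R2'/(R1 + R2') = 7.85 × 8.281/83.88 = 0.7750 V.

V_out ≈ 0.775 V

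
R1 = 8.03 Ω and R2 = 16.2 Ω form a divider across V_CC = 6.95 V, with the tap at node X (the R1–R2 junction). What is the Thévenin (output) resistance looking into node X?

R_th ≈ 5.37 Ω

Zeroing V_CC shorts the top of R1 to ground, so R_th = R1 ‖ R2 = 5.369 Ω.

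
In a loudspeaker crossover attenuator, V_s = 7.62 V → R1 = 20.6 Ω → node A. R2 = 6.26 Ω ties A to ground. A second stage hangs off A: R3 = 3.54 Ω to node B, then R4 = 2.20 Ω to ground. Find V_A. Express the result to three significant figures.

V_A ≈ 0.967 V

Looking into the second stage from A: R3 + R4 = 5.740 Ω appears in parallel with R2.
Effective lower resistance at A: R2 ‖ 5.740 = 2.994 Ω.
First divider: V_A = V_s · 2.994/(20.6 + 2.994) = 0.9671 V.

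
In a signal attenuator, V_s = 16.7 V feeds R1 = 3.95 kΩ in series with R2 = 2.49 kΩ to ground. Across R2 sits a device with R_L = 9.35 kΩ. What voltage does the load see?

First combine the lower leg with the load: R2 ‖ R_L = 1.966 kΩ.
Then V_out = V_s · R2'/(R1 + R2') = 16.7 × 1.966/5.916 = 5.550 V.

V_out ≈ 5.55 V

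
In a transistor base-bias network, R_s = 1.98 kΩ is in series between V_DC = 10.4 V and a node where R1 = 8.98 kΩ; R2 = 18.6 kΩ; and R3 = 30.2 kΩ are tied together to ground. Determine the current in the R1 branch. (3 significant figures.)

Parallel bank: R_p = 1/(1/8.98 + 1/18.6 + 1/30.2) = 5.045 kΩ.
Node voltage V_A = V_DC · R_p/(R_s + R_p) = 10.4 × 0.7181 = 7.469 V.
Branch current I = V_A/R1 = 7.469/8.98 = 0.8317 mA.
(Equivalently: I_total = 1.481 mA, then current-divider fraction G_k/ΣG = 0.5618.)

I ≈ 0.832 mA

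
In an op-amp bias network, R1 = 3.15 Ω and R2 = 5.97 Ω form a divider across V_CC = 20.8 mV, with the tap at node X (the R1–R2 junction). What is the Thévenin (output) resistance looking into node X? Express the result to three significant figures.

Zeroing V_CC shorts the top of R1 to ground, so R_th = R1 ‖ R2 = 2.062 Ω.

R_th ≈ 2.06 Ω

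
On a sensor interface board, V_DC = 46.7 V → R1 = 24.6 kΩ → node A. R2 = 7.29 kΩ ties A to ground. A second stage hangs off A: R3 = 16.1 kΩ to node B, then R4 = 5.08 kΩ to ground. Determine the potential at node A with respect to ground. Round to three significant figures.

The second stage (R3 + R4 = 21.18 kΩ) loads node A in parallel with R2.
Effective lower resistance at A: R2 ‖ 21.18 = 5.423 kΩ.
So V_A = 46.7 × 0.1806 = 8.436 V.

V_A ≈ 8.44 V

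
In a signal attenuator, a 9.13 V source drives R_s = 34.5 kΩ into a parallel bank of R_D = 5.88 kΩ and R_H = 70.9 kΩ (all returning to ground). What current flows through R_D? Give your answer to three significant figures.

Parallel bank: R_p = 1/(1/5.88 + 1/70.9) = 5.430 kΩ.
V_A by voltage divider: V_A = 9.13 × 5.430/(34.5 + 5.430) = 1.242 V.
I(R_D) = V_A / R_D = 1.242/5.88 = 0.2111 mA.

I ≈ 0.211 mA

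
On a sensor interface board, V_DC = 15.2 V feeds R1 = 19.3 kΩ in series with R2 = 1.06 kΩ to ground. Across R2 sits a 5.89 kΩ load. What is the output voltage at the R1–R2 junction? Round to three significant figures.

First combine the lower leg with the load: R2 ‖ R_L = 0.8983 kΩ.
Then V_out = V_DC · R2'/(R1 + R2') = 15.2 × 0.8983/20.20 = 0.6760 V.

V_out ≈ 0.676 V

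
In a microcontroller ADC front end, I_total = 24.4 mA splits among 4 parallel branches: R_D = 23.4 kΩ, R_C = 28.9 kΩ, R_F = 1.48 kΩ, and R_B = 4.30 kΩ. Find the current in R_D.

I ≈ 1.06 mA

Conductances: ΣG = 1/23.4 + 1/28.9 + 1/1.48 + 1/4.30 = 0.9856 (1/kΩ).
R_D takes the fraction G_k/ΣG = 0.04274/0.9856 = 0.04336, so I = 24.4 × 0.04336 = 1.058 mA.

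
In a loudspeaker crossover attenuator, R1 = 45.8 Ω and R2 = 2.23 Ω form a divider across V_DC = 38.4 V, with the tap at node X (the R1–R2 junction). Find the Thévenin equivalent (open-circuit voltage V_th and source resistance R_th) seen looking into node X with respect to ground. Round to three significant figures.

V_th ≈ 1.78 V, R_th ≈ 2.13 Ω

V_th is the unloaded tap voltage: V_DC · R2/(R1+R2) = 38.4 × 0.04643 = 1.783 V.
Looking into X with the source shorted: R_th = R1·R2/(R1+R2) = 45.80 × 2.23/48.03 = 2.126 Ω.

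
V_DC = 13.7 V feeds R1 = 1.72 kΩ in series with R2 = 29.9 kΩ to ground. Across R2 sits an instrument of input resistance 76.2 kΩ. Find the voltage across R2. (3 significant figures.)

V_out ≈ 12.7 V

The load sits in parallel with R2, giving an effective lower resistance R2' = R2·R_L/(R2+R_L) = 21.47 kΩ.
Voltage divider with the loaded lower leg: V_out = 13.7 × 21.47/(1.72 + 21.47) = 13.7 × 0.9258 = 12.68 V.
(Unloaded it would be 13.0 V; the load pulls it down.)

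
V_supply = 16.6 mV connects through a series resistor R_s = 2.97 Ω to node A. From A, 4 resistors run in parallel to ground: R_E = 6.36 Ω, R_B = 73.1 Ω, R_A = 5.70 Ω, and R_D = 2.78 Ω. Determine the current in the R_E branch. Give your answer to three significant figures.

I ≈ 0.843 mA

Combine the parallel branches: R_p = (1/6.36 + 1/73.1 + 1/5.70 + 1/2.78)⁻¹ = 1.416 Ω.
V_A by voltage divider: V_A = 16.6 × 1.416/(2.97 + 1.416) = 5.360 mV.
Branch current I = V_A/R_E = 5.360/6.36 = 0.8428 mA.
(Equivalently: I_total = 3.785 mA, then current-divider fraction G_k/ΣG = 0.2227.)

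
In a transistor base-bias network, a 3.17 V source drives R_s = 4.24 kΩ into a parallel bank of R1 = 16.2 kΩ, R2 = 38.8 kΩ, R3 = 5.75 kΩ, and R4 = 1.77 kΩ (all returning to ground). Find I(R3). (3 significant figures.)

Combine the parallel branches: R_p = (1/16.2 + 1/38.8 + 1/5.75 + 1/1.77)⁻¹ = 1.210 kΩ.
V_A = 3.17 × 1.210/5.450 = 0.7038 V.
Branch current I = V_A/R3 = 0.7038/5.75 = 0.1224 mA.

I ≈ 0.122 mA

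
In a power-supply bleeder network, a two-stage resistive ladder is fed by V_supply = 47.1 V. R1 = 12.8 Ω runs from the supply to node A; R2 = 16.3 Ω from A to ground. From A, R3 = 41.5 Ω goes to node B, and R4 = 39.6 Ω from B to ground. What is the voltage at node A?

V_A ≈ 24.2 V

Looking into the second stage from A: R3 + R4 = 81.10 Ω appears in parallel with R2.
Effective lower resistance at A: R2 ‖ 81.10 = 13.57 Ω.
So V_A = 47.1 × 0.5146 = 24.24 V.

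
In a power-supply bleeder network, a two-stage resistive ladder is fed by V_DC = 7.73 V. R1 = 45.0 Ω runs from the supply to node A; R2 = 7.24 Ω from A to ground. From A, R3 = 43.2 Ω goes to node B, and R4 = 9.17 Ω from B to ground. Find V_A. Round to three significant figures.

Looking into the second stage from A: R3 + R4 = 52.37 Ω appears in parallel with R2.
R2 ‖ (R3+R4) = 6.361 Ω.
So V_A = 7.73 × 0.1238 = 0.9573 V.

V_A ≈ 0.957 V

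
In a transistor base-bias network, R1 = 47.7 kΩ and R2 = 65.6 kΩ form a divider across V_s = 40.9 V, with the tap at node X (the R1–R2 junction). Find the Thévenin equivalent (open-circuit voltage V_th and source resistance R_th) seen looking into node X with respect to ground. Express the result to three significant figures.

V_th is the unloaded tap voltage: V_s · R2/(R1+R2) = 40.9 × 0.5790 = 23.68 V.
Looking into X with the source shorted: R_th = R1·R2/(R1+R2) = 47.70 × 65.6/113.3 = 27.62 kΩ.

V_th ≈ 23.7 V, R_th ≈ 27.6 kΩ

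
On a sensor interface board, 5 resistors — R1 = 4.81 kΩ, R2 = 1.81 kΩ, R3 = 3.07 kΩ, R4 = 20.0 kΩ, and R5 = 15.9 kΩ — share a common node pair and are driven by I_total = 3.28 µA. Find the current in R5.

I ≈ 0.172 µA

Conductances: ΣG = 1/4.81 + 1/1.81 + 1/3.07 + 1/20.0 + 1/15.9 = 1.199 (1/kΩ).
Current divider: I(R5) = I_total · G_k/ΣG = 3.28 × (0.06289/1.199) = 3.28 × 0.05245 = 0.1720 µA.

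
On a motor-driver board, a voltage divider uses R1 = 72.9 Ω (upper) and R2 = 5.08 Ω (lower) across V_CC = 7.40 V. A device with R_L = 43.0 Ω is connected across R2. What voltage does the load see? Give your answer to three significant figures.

V_out ≈ 0.434 V

The load sits in parallel with R2, giving an effective lower resistance R2' = R2·R_L/(R2+R_L) = 4.543 Ω.
Now apply the divider: V_out = 7.40 × 0.05867 = 0.4341 V.
(Unloaded it would be 0.482 V; the load pulls it down.)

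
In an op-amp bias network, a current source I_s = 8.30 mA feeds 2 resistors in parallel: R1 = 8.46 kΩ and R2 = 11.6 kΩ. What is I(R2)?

For two parallel branches, I_k = I_s · (other R)/(sum of R).
I(R2) = 8.30 × 8.46/(8.46 + 11.6) = 8.30 × 0.4217 = 3.500 mA.

I ≈ 3.50 mA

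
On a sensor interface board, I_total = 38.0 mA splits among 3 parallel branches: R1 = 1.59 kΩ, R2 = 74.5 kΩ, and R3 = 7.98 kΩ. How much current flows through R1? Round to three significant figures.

Total conductance ΣG = 1/1.59 + 1/74.5 + 1/7.98 = 0.7677 (units of 1/kΩ).
By the current-divider rule, I = I_total · G_k/ΣG = 38.0 × 0.8193 = 31.13 mA.

I ≈ 31.1 mA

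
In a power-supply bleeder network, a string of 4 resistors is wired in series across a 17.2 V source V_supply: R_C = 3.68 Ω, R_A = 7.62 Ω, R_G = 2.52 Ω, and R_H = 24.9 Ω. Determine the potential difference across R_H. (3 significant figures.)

V ≈ 11.1 V

ΣR = 3.68 + 7.62 + 2.52 + 24.9 = 38.72 Ω.
V = V_supply · R/ΣR = 17.2 × 0.6431 = 11.06 V.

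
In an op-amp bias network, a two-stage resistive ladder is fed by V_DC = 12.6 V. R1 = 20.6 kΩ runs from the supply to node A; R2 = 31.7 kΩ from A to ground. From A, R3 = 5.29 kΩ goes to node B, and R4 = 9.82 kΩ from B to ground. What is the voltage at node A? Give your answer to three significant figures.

V_A ≈ 4.18 V

Node A sees R2 in parallel with the series input of stage 2, R3 + R4 = 15.11 kΩ.
Effective lower resistance at A: R2 ‖ 15.11 = 10.23 kΩ.
First divider: V_A = V_DC · 10.23/(20.6 + 10.23) = 4.182 V.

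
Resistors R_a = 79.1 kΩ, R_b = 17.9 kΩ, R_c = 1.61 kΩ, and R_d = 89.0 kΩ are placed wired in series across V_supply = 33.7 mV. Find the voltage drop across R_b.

V ≈ 3.22 mV

ΣR = 79.1 + 17.9 + 1.61 + 89.0 = 187.6 kΩ.
By the voltage-divider rule, V = 33.7 × 17.90/187.6 = 3.215 mV.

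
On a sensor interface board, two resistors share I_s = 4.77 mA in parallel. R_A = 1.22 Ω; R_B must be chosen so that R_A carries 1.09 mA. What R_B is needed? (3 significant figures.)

R_B ≈ 0.361 Ω

Two-branch current divider: I_A = I_s · R_B/(R_A + R_B).
1.09/4.77 = R_B/(R_A + R_B) → R_B = R_A · (0.2285)/(1 − 0.2285) = 1.22 × 0.2962 = 0.3614 Ω.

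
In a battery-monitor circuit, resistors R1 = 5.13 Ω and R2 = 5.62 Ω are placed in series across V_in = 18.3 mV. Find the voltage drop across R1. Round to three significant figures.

Total series resistance ΣR = 5.13 + 5.62 = 10.75 Ω.
Voltage divider: V = V_in · (5.130 / 10.75) = 18.3 × 0.4772 = 8.733 mV.

V ≈ 8.73 mV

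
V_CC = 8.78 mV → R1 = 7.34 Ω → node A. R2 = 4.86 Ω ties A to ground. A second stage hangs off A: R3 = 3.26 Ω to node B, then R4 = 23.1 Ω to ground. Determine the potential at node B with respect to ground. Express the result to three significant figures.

V_B ≈ 2.76 mV

The second stage (R3 + R4 = 26.36 Ω) loads node A in parallel with R2.
R2 ‖ (R3+R4) = 4.103 Ω.
V_A = 8.78 × 4.103/(7.34 + 4.103) = 3.148 mV.
Then the unloaded second divider: V_B = V_A × R4/(R3+R4) = 3.148 × 0.8763 = 2.759 mV.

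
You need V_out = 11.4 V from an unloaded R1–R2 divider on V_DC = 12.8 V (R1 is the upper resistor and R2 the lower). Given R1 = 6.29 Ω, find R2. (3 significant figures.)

R2 ≈ 51.2 Ω

V_out/V_DC = R2/(R1+R2) = 0.8906.
R2 = R1 · 0.8906/(1 − 0.8906) = 51.22 Ω.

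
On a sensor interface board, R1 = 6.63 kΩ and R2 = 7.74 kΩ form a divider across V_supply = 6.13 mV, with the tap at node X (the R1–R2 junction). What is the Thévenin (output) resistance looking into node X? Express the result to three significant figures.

R_th ≈ 3.57 kΩ

Looking into X with the source shorted: R_th = R1·R2/(R1+R2) = 6.630 × 7.74/14.37 = 3.571 kΩ.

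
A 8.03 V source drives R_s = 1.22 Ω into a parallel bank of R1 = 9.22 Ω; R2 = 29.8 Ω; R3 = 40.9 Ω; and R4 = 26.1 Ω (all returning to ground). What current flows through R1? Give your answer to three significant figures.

I ≈ 0.697 A

Equivalent of the parallel group: R_p = 4.883 Ω.
V_A = 8.03 × 4.883/6.103 = 6.425 V.
Branch current I = V_A/R1 = 6.425/9.22 = 0.6968 A.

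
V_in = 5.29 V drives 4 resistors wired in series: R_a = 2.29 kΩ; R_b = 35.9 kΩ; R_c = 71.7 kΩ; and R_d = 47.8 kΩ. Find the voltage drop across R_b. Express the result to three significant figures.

Total series resistance ΣR = 2.29 + 35.9 + 71.7 + 47.8 = 157.7 kΩ.
V = V_in · R/ΣR = 5.29 × 0.2277 = 1.204 V.

V ≈ 1.20 V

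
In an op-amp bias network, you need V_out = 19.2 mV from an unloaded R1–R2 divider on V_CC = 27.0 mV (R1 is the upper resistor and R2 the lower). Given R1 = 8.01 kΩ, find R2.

V_out/V_CC = R2/(R1+R2) = 0.7111.
So R2 = R1 · V_out/(V_CC − V_out) = 8.01 × 19.2/(27.0 − 19.2) = 8.01 × 2.462 = 19.72 kΩ.

R2 ≈ 19.7 kΩ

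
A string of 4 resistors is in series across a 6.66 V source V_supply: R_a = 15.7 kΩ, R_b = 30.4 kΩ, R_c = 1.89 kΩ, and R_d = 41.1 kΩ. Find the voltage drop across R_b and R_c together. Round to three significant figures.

V ≈ 2.41 V

ΣR = 15.7 + 30.4 + 1.89 + 41.1 = 89.09 kΩ.
R_{R_b..R_c} = 30.4 + 1.89 = 32.29 kΩ.
V = V_supply · R/ΣR = 6.66 × 0.3624 = 2.414 V.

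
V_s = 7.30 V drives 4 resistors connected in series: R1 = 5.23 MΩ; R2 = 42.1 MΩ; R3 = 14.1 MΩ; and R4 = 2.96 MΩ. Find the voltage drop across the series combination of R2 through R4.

Series total: ΣR = 5.23 + 42.1 + 14.1 + 2.96 = 64.39 MΩ.
R_{R2..R4} = 42.1 + 14.1 + 2.96 = 59.16 MΩ.
Voltage divider: V = V_s · (59.16 / 64.39) = 7.30 × 0.9188 = 6.707 V.

V ≈ 6.71 V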